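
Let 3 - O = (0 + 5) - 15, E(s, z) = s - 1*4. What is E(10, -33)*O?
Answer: 78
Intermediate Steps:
E(s, z) = -4 + s (E(s, z) = s - 4 = -4 + s)
O = 13 (O = 3 - ((0 + 5) - 15) = 3 - (5 - 15) = 3 - 1*(-10) = 3 + 10 = 13)
E(10, -33)*O = (-4 + 10)*13 = 6*13 = 78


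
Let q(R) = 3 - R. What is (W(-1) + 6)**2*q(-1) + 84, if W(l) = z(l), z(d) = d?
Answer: 184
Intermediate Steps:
W(l) = l
(W(-1) + 6)**2*q(-1) + 84 = (-1 + 6)**2*(3 - 1*(-1)) + 84 = 5**2*(3 + 1) + 84 = 25*4 + 84 = 100 + 84 = 184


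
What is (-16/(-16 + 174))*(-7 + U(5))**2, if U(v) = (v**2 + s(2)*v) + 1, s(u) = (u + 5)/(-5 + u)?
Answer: -3872/711 ≈ -5.4459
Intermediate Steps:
s(u) = (5 + u)/(-5 + u)
U(v) = 1 + v**2 - 7*v/3 (U(v) = (v**2 + ((5 + 2)/(-5 + 2))*v) + 1 = (v**2 + (7/(-3))*v) + 1 = (v**2 + (-1/3*7)*v) + 1 = (v**2 - 7*v/3) + 1 = 1 + v**2 - 7*v/3)
(-16/(-16 + 174))*(-7 + U(5))**2 = (-16/(-16 + 174))*(-7 + (1 + 5**2 - 7/3*5))**2 = (-16/158)*(-7 + (1 + 25 - 35/3))**2 = (-16*1/158)*(-7 + 43/3)**2 = -8*(22/3)**2/79 = -8/79*484/9 = -3872/711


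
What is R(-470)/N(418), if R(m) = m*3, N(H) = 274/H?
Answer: -294690/137 ≈ -2151.0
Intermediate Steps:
R(m) = 3*m
R(-470)/N(418) = (3*(-470))/((274/418)) = -1410/(274*(1/418)) = -1410/137/209 = -1410*209/137 = -294690/137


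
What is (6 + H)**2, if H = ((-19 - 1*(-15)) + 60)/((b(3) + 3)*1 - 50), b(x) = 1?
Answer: 12100/529 ≈ 22.873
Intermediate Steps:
H = -28/23 (H = ((-19 - 1*(-15)) + 60)/((1 + 3)*1 - 50) = ((-19 + 15) + 60)/(4*1 - 50) = (-4 + 60)/(4 - 50) = 56/(-46) = 56*(-1/46) = -28/23 ≈ -1.2174)
(6 + H)**2 = (6 - 28/23)**2 = (110/23)**2 = 12100/529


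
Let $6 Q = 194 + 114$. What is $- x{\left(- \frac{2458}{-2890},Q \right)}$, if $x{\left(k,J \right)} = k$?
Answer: $- \frac{1229}{1445} \approx -0.85052$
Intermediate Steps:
$Q = \frac{154}{3}$ ($Q = \frac{194 + 114}{6} = \frac{1}{6} \cdot 308 = \frac{154}{3} \approx 51.333$)
$- x{\left(- \frac{2458}{-2890},Q \right)} = - \frac{-2458}{-2890} = - \frac{\left(-2458\right) \left(-1\right)}{2890} = \left(-1\right) \frac{1229}{1445} = - \frac{1229}{1445}$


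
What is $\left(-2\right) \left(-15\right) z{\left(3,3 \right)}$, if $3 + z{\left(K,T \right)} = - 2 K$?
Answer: $-270$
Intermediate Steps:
$z{\left(K,T \right)} = -3 - 2 K$
$\left(-2\right) \left(-15\right) z{\left(3,3 \right)} = \left(-2\right) \left(-15\right) \left(-3 - 6\right) = 30 \left(-3 - 6\right) = 30 \left(-9\right) = -270$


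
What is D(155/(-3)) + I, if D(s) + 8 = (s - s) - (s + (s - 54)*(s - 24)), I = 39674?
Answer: 285500/9 ≈ 31722.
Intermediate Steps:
D(s) = -8 - s - (-54 + s)*(-24 + s) (D(s) = -8 + ((s - s) - (s + (s - 54)*(s - 24))) = -8 + (0 - (s + (-54 + s)*(-24 + s))) = -8 + (0 + (-s - (-54 + s)*(-24 + s))) = -8 + (-s - (-54 + s)*(-24 + s)) = -8 - s - (-54 + s)*(-24 + s))
D(155/(-3)) + I = (-1304 - (155/(-3))² + 77*(155/(-3))) + 39674 = (-1304 - (155*(-⅓))² + 77*(155*(-⅓))) + 39674 = (-1304 - (-155/3)² + 77*(-155/3)) + 39674 = (-1304 - 1*24025/9 - 11935/3) + 39674 = (-1304 - 24025/9 - 11935/3) + 39674 = -71566/9 + 39674 = 285500/9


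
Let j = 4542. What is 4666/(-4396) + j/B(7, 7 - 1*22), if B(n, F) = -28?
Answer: -179440/1099 ≈ -163.28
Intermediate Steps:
4666/(-4396) + j/B(7, 7 - 1*22) = 4666/(-4396) + 4542/(-28) = 4666*(-1/4396) + 4542*(-1/28) = -2333/2198 - 2271/14 = -179440/1099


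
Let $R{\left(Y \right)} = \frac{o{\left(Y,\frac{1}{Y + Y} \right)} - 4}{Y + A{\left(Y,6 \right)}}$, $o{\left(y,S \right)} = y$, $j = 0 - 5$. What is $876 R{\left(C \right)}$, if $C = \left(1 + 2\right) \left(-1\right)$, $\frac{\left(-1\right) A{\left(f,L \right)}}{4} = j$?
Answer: $- \frac{6132}{17} \approx -360.71$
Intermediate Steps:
$j = -5$
$A{\left(f,L \right)} = 20$ ($A{\left(f,L \right)} = \left(-4\right) \left(-5\right) = 20$)
$C = -3$ ($C = 3 \left(-1\right) = -3$)
$R{\left(Y \right)} = \frac{-4 + Y}{20 + Y}$ ($R{\left(Y \right)} = \frac{Y - 4}{Y + 20} = \frac{-4 + Y}{20 + Y}$)
$876 R{\left(C \right)} = 876 \frac{-4 - 3}{20 - 3} = 876 \cdot \frac{1}{17} \left(-7\right) = 876 \left(- \frac{7}{17}\right) = - \frac{6132}{17}$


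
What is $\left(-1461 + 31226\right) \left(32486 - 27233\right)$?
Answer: $156355545$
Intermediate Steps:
$\left(-1461 + 31226\right) \left(32486 - 27233\right) = 29765 \cdot 5253 = 156355545$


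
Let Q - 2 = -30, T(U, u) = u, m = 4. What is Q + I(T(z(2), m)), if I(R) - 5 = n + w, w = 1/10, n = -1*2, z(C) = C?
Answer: -249/10 ≈ -24.900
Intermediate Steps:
n = -2
Q = -28 (Q = 2 - 30 = -28)
w = ⅒ (w = 1*(⅒) = ⅒ ≈ 0.10000)
I(R) = 31/10 (I(R) = 5 + (-2 + ⅒) = 5 - 19/10 = 31/10)
Q + I(T(z(2), m)) = -28 + 31/10 = -249/10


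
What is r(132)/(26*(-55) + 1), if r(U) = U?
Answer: -132/1429 ≈ -0.092372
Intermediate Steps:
r(132)/(26*(-55) + 1) = 132/(26*(-55) + 1) = 132/(-1430 + 1) = 132/(-1429) = 132*(-1/1429) = -132/1429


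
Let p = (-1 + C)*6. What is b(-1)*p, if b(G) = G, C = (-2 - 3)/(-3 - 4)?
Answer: 12/7 ≈ 1.7143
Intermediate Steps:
C = 5/7 (C = -5/(-7) = -5*(-⅐) = 5/7 ≈ 0.71429)
p = -12/7 (p = (-1 + 5/7)*6 = -2/7*6 = -12/7 ≈ -1.7143)
b(-1)*p = -1*(-12/7) = 12/7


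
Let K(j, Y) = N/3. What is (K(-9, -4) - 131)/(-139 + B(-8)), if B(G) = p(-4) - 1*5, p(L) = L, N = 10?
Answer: 383/444 ≈ 0.86261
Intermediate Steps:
K(j, Y) = 10/3
B(G) = -9 (B(G) = -4 - 1*5 = -4 - 5 = -9)
(K(-9, -4) - 131)/(-139 + B(-8)) = (10/3 - 131)/(-139 - 9) = -383/3/(-148) = -383/3*(-1/148) = 383/444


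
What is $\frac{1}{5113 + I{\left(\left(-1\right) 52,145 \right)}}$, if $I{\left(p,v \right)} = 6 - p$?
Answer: $\frac{1}{5171} \approx 0.00019339$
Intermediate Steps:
$\frac{1}{5113 + I{\left(\left(-1\right) 52,145 \right)}} = \frac{1}{5113 - \left(-6 - 52\right)} = \frac{1}{5113 + \left(6 - -52\right)} = \frac{1}{5113 + \left(6 + 52\right)} = \frac{1}{5113 + 58} = \frac{1}{5171}$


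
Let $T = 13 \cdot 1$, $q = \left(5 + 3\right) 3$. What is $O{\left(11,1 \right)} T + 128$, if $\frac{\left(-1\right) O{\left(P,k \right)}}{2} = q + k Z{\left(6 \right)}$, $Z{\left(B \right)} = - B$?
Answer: $-340$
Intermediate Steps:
$q = 24$ ($q = 8 \cdot 3 = 24$)
$T = 13$
$O{\left(P,k \right)} = -48 + 12 k$ ($O{\left(P,k \right)} = - 2 \left(24 + k \left(\left(-1\right) 6\right)\right) = - 2 \left(24 + k \left(-6\right)\right) = - 2 \left(24 - 6 k\right) = -48 + 12 k$)
$O{\left(11,1 \right)} T + 128 = \left(-48 + 12 \cdot 1\right) 13 + 128 = \left(-48 + 12\right) 13 + 128 = \left(-36\right) 13 + 128 = -468 + 128 = -340$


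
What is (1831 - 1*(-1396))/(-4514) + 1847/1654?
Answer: 749975/1866539 ≈ 0.40180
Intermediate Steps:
(1831 - 1*(-1396))/(-4514) + 1847/1654 = (1831 + 1396)*(-1/4514) + 1847*(1/1654) = 3227*(-1/4514) + 1847/1654 = -3227/4514 + 1847/1654 = 749975/1866539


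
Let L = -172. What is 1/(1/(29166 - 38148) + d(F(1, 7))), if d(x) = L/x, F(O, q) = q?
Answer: -62874/1544911 ≈ -0.040698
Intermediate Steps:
d(x) = -172/x
1/(1/(29166 - 38148) + d(F(1, 7))) = 1/(1/(29166 - 38148) - 172/7) = 1/(1/(-8982) - 172*⅐) = 1/(-1/8982 - 172/7) = 1/(-1544911/62874) = -62874/1544911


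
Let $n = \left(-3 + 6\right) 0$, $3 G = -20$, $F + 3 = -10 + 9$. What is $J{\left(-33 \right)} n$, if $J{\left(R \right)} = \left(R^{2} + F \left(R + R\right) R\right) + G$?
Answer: $0$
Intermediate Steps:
$F = -4$ ($F = -3 + \left(-10 + 9\right) = -3 - 1 = -4$)
$G = - \frac{20}{3}$ ($G = \frac{1}{3} \left(-20\right) = - \frac{20}{3} \approx -6.6667$)
$n = 0$ ($n = 3 \cdot 0 = 0$)
$J{\left(R \right)} = - \frac{20}{3} - 7 R^{2}$ ($J{\left(R \right)} = \left(R^{2} + - 4 \left(R + R\right) R\right) - \frac{20}{3} = \left(R^{2} + - 4 \cdot 2 R R\right) - \frac{20}{3} = \left(R^{2} + - 8 R R\right) - \frac{20}{3} = \left(R^{2} - 8 R^{2}\right) - \frac{20}{3} = - 7 R^{2} - \frac{20}{3} = - \frac{20}{3} - 7 R^{2}$)
$J{\left(-33 \right)} n = \left(- \frac{20}{3} - 7 \left(-33\right)^{2}\right) 0 = \left(- \frac{20}{3} - 7623\right) 0 = \left(- \frac{22889}{3}\right) 0 = 0$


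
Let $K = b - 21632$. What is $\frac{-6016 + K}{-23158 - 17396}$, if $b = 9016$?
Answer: $\frac{9316}{20277} \approx 0.45944$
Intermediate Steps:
$K = -12616$ ($K = 9016 - 21632 = -12616$)
$\frac{-6016 + K}{-23158 - 17396} = \frac{-6016 - 12616}{-23158 - 17396} = - \frac{18632}{-40554} = \left(-18632\right) \left(- \frac{1}{40554}\right) = \frac{9316}{20277}$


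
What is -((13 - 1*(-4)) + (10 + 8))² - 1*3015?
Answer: -4240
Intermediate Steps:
-((13 - 1*(-4)) + (10 + 8))² - 1*3015 = -((13 + 4) + 18)² - 3015 = -(17 + 18)² - 3015 = -1*35² - 3015 = -1*1225 - 3015 = -1225 - 3015 = -4240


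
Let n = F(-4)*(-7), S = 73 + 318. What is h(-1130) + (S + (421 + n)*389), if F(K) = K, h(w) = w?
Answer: 173922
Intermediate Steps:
S = 391
n = 28 (n = -4*(-7) = 28)
h(-1130) + (S + (421 + n)*389) = -1130 + (391 + (421 + 28)*389) = -1130 + (391 + 449*389) = -1130 + (391 + 174661) = -1130 + 175052 = 173922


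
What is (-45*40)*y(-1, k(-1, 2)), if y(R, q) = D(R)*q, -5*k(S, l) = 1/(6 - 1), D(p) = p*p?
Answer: 72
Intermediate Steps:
D(p) = p²
k(S, l) = -1/25 (k(S, l) = -1/(5*(6 - 1)) = -⅕/5 = -⅕*⅕ = -1/25)
y(R, q) = q*R² (y(R, q) = R²*q = q*R²)
(-45*40)*y(-1, k(-1, 2)) = (-45*40)*(-1/25*(-1)²) = -(-72) = -1800*(-1/25) = 72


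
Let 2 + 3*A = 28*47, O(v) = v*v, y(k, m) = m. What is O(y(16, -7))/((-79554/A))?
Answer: -3577/13259 ≈ -0.26978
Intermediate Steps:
O(v) = v²
A = 438 (A = -⅔ + (28*47)/3 = -⅔ + (⅓)*1316 = -⅔ + 1316/3 = 438)
O(y(16, -7))/((-79554/A)) = (-7)²/((-79554/438)) = 49/((-79554*1/438)) = 49/(-13259/73) = 49*(-73/13259) = -3577/13259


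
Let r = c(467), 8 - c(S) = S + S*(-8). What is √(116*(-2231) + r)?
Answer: 3*I*√28391 ≈ 505.49*I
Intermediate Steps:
c(S) = 8 + 7*S (c(S) = 8 - (S + S*(-8)) = 8 - (S - 8*S) = 8 - (-7)*S = 8 + 7*S)
r = 3277 (r = 8 + 7*467 = 8 + 3269 = 3277)
√(116*(-2231) + r) = √(116*(-2231) + 3277) = √(-258796 + 3277) = √(-255519) = 3*I*√28391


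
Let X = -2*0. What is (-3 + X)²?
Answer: 9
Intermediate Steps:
X = 0
(-3 + X)² = (-3 + 0)² = (-3)² = 9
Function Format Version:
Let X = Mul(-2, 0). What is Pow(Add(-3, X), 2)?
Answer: 9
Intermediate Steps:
X = 0
Pow(Add(-3, X), 2) = Pow(Add(-3, 0), 2) = Pow(-3, 2) = 9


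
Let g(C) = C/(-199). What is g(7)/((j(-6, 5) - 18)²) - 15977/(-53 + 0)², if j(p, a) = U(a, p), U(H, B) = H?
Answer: -537342150/94469479 ≈ -5.6880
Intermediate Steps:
j(p, a) = a
g(C) = -C/199 (g(C) = C*(-1/199) = -C/199)
g(7)/((j(-6, 5) - 18)²) - 15977/(-53 + 0)² = (-1/199*7)/((5 - 18)²) - 15977/(-53 + 0)² = -7/(199*((-13)²)) - 15977/((-53)²) = -7/199/169 - 15977/2809 = -7/199*1/169 - 15977*1/2809 = -7/33631 - 15977/2809 = -537342150/94469479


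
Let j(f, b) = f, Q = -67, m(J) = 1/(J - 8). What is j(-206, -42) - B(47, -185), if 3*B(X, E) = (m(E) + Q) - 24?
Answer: -101710/579 ≈ -175.67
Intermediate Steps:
m(J) = 1/(-8 + J)
B(X, E) = -91/3 + 1/(3*(-8 + E)) (B(X, E) = ((1/(-8 + E) - 67) - 24)/3 = ((-67 + 1/(-8 + E)) - 24)/3 = (-91 + 1/(-8 + E))/3 = -91/3 + 1/(3*(-8 + E)))
j(-206, -42) - B(47, -185) = -206 - (729 - 91*(-185))/(3*(-8 - 185)) = -206 - (729 + 16835)/(3*(-193)) = -206 - (-1)*17564/(3*193) = -206 - 1*(-17564/579) = -206 + 17564/579 = -101710/579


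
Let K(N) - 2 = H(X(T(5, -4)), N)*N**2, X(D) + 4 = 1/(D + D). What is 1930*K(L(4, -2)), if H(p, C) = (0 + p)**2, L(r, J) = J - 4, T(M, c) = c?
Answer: 9488845/8 ≈ 1.1861e+6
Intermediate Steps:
X(D) = -4 + 1/(2*D) (X(D) = -4 + 1/(D + D) = -4 + 1/(2*D))
L(r, J) = -4 + J
H(p, C) = p**2
K(N) = 2 + 1089*N**2/64 (K(N) = 2 + (-4 + (1/2)/(-4))**2*N**2 = 2 + (-4 + (1/2)*(-1/4))**2*N**2 = 2 + (-4 - 1/8)**2*N**2 = 2 + (-33/8)**2*N**2 = 2 + 1089*N**2/64)
1930*K(L(4, -2)) = 1930*(2 + 1089*(-4 - 2)**2/64) = 1930*(2 + (1089/64)*(-6)**2) = 1930*(2 + (1089/64)*36) = 1930*(2 + 9801/16) = 1930*(9833/16) = 9488845/8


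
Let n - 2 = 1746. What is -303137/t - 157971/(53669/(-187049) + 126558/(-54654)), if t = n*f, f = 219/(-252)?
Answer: 8614561767204272217/141458460043678 ≈ 60898.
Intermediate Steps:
n = 1748 (n = 2 + 1746 = 1748)
f = -73/84 (f = 219*(-1/252) = -73/84 ≈ -0.86905)
t = -31901/21 (t = 1748*(-73/84) = -31901/21 ≈ -1519.1)
-303137/t - 157971/(53669/(-187049) + 126558/(-54654)) = -303137/(-31901/21) - 157971/(53669/(-187049) + 126558/(-54654)) = -303137*(-21/31901) - 157971/(53669*(-1/187049) + 126558*(-1/54654)) = 6365877/31901 - 157971/(-53669/187049 - 21093/9109) = 6365877/31901 - 157971/(-4434295478/1703829341) = 6365877/31901 - 157971*(-1703829341/4434295478) = 6365877/31901 + 269155624827111/4434295478 = 8614561767204272217/141458460043678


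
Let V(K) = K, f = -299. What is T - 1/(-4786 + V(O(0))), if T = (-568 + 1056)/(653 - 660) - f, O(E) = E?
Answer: 7681537/33502 ≈ 229.29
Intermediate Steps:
T = 1605/7 (T = (-568 + 1056)/(653 - 660) - 1*(-299) = 488/(-7) + 299 = 488*(-1/7) + 299 = -488/7 + 299 = 1605/7 ≈ 229.29)
T - 1/(-4786 + V(O(0))) = 1605/7 - 1/(-4786 + 0) = 1605/7 - 1/(-4786) = 1605/7 - 1*(-1/4786) = 1605/7 + 1/4786 = 7681537/33502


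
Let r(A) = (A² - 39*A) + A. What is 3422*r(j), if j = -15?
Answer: 2720490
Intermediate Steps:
r(A) = A² - 38*A
3422*r(j) = 3422*(-15*(-38 - 15)) = 3422*(-15*(-53)) = 3422*795 = 2720490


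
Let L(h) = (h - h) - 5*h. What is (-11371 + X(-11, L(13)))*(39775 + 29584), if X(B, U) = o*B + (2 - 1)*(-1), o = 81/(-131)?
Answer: -103264522919/131 ≈ -7.8828e+8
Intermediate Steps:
L(h) = -5*h (L(h) = 0 - 5*h = -5*h)
o = -81/131 (o = 81*(-1/131) = -81/131 ≈ -0.61832)
X(B, U) = -1 - 81*B/131 (X(B, U) = -81*B/131 + (2 - 1)*(-1) = -81*B/131 + 1*(-1) = -81*B/131 - 1 = -1 - 81*B/131)
(-11371 + X(-11, L(13)))*(39775 + 29584) = (-11371 + (-1 - 81/131*(-11)))*(39775 + 29584) = (-11371 + (-1 + 891/131))*69359 = (-11371 + 760/131)*69359 = -1488841/131*69359 = -103264522919/131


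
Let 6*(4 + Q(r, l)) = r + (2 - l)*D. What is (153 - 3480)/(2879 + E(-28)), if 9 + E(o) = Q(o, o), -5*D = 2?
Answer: -9981/8578 ≈ -1.1636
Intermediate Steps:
D = -⅖ (D = -⅕*2 = -⅖ ≈ -0.40000)
Q(r, l) = -62/15 + r/6 + l/15 (Q(r, l) = -4 + (r + (2 - l)*(-⅖))/6 = -4 + (r + (-⅘ + 2*l/5))/6 = -4 + (-⅘ + r + 2*l/5)/6 = -4 + (-2/15 + r/6 + l/15) = -62/15 + r/6 + l/15)
E(o) = -197/15 + 7*o/30 (E(o) = -9 + (-62/15 + o/6 + o/15) = -9 + (-62/15 + 7*o/30) = -197/15 + 7*o/30)
(153 - 3480)/(2879 + E(-28)) = (153 - 3480)/(2879 + (-197/15 + (7/30)*(-28))) = -3327/(2879 + (-197/15 - 98/15)) = -3327/(2879 - 59/3) = -3327/8578/3 = -3327*3/8578 = -9981/8578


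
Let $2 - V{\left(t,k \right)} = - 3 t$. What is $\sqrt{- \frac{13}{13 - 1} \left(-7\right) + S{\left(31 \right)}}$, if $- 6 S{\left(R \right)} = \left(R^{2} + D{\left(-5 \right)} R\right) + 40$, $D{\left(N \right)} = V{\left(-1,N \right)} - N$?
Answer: $\frac{i \sqrt{6477}}{6} \approx 13.413 i$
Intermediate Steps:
$V{\left(t,k \right)} = 2 + 3 t$ ($V{\left(t,k \right)} = 2 - - 3 t = 2 + 3 t$)
$D{\left(N \right)} = -1 - N$ ($D{\left(N \right)} = \left(2 + 3 \left(-1\right)\right) - N = \left(2 - 3\right) - N = -1 - N$)
$S{\left(R \right)} = - \frac{20}{3} - \frac{2 R}{3} - \frac{R^{2}}{6}$ ($S{\left(R \right)} = - \frac{\left(R^{2} + \left(-1 - -5\right) R\right) + 40}{6} = - \frac{\left(R^{2} + \left(-1 + 5\right) R\right) + 40}{6} = - \frac{\left(R^{2} + 4 R\right) + 40}{6} = - \frac{40 + R^{2} + 4 R}{6} = - \frac{20}{3} - \frac{2 R}{3} - \frac{R^{2}}{6}$)
$\sqrt{- \frac{13}{13 - 1} \left(-7\right) + S{\left(31 \right)}} = \sqrt{- \frac{13}{13 - 1} \left(-7\right) - \left(\frac{82}{3} + \frac{961}{6}\right)} = \sqrt{- \frac{13}{12} \left(-7\right) - \frac{375}{2}} = \sqrt{\left(-13\right) \frac{1}{12} \left(-7\right) - \frac{375}{2}} = \sqrt{\left(- \frac{13}{12}\right) \left(-7\right) - \frac{375}{2}} = \sqrt{\frac{91}{12} - \frac{375}{2}} = \sqrt{- \frac{2159}{12}} = \frac{i \sqrt{6477}}{6}$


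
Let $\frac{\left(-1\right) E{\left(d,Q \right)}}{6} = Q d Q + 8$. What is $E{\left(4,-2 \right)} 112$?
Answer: $-16128$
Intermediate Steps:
$E{\left(d,Q \right)} = -48 - 6 d Q^{2}$ ($E{\left(d,Q \right)} = - 6 \left(Q d Q + 8\right) = - 6 \left(d Q^{2} + 8\right) = - 6 \left(8 + d Q^{2}\right) = -48 - 6 d Q^{2}$)
$E{\left(4,-2 \right)} 112 = \left(-48 - 24 \left(-2\right)^{2}\right) 112 = \left(-48 - 24 \cdot 4\right) 112 = \left(-48 - 96\right) 112 = \left(-144\right) 112 = -16128$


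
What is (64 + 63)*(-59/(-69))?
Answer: 7493/69 ≈ 108.59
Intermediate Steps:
(64 + 63)*(-59/(-69)) = 127*(-59*(-1/69)) = 127*(59/69) = 7493/69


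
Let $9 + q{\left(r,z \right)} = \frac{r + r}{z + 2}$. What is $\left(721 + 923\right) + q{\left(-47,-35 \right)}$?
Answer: $\frac{54049}{33} \approx 1637.8$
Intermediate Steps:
$q{\left(r,z \right)} = -9 + \frac{2 r}{2 + z}$ ($q{\left(r,z \right)} = -9 + \frac{r + r}{z + 2} = -9 + \frac{2 r}{2 + z}$)
$\left(721 + 923\right) + q{\left(-47,-35 \right)} = \left(721 + 923\right) + \frac{-18 - -315 + 2 \left(-47\right)}{2 - 35} = 1644 + \frac{-18 + 315 - 94}{-33} = 1644 - \frac{203}{33} = \frac{54049}{33}$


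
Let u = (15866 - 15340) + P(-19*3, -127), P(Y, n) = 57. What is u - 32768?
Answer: -32185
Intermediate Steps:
u = 583 (u = (15866 - 15340) + 57 = 526 + 57 = 583)
u - 32768 = 583 - 32768 = -32185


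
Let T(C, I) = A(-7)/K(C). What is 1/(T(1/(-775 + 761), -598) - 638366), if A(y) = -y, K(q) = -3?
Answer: -3/1915105 ≈ -1.5665e-6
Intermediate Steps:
T(C, I) = -7/3 (T(C, I) = -1*(-7)/(-3) = 7*(-⅓) = -7/3)
1/(T(1/(-775 + 761), -598) - 638366) = 1/(-7/3 - 638366) = 1/(-1915105/3) = -3/1915105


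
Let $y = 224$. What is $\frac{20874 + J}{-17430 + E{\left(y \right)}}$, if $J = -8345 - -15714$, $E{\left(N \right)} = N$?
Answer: $- \frac{28243}{17206} \approx -1.6415$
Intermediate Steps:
$J = 7369$ ($J = -8345 + 15714 = 7369$)
$\frac{20874 + J}{-17430 + E{\left(y \right)}} = \frac{20874 + 7369}{-17430 + 224} = \frac{28243}{-17206} = 28243 \left(- \frac{1}{17206}\right) = - \frac{28243}{17206}$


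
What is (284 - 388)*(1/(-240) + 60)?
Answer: -187187/30 ≈ -6239.6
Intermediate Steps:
(284 - 388)*(1/(-240) + 60) = -104*(-1/240 + 60) = -104*14399/240 = -187187/30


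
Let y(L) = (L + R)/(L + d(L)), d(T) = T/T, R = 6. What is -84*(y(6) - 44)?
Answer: 3552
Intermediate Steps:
d(T) = 1
y(L) = (6 + L)/(1 + L) (y(L) = (L + 6)/(L + 1) = (6 + L)/(1 + L))
-84*(y(6) - 44) = -84*((6 + 6)/(1 + 6) - 44) = -84*(12/7 - 44) = -84*(-296/7) = 3552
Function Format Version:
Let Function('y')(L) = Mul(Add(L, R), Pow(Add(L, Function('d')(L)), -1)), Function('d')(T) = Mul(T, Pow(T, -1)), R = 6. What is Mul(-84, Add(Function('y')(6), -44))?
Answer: 3552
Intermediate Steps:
Function('d')(T) = 1
Function('y')(L) = Mul(Pow(Add(1, L), -1), Add(6, L)) (Function('y')(L) = Mul(Add(L, 6), Pow(Add(L, 1), -1)) = Mul(Add(6, L), Pow(Add(1, L), -1)) = Mul(Pow(Add(1, L), -1), Add(6, L)))
Mul(-84, Add(Function('y')(6), -44)) = Mul(-84, Add(Mul(Pow(Add(1, 6), -1), Add(6, 6)), -44)) = Mul(-84, Add(Mul(Pow(7, -1), 12), -44)) = Mul(-84, Add(Mul(Rational(1, 7), 12), -44)) = Mul(-84, Add(Rational(12, 7), -44)) = Mul(-84, Rational(-296, 7)) = 3552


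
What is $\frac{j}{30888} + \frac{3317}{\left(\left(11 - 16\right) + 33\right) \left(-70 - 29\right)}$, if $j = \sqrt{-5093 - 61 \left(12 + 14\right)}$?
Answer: $- \frac{3317}{2772} + \frac{i \sqrt{6679}}{30888} \approx -1.1966 + 0.0026459 i$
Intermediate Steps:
$j = i \sqrt{6679}$ ($j = \sqrt{-5093 - 1586} = \sqrt{-6679} = i \sqrt{6679} \approx 81.725 i$)
$\frac{j}{30888} + \frac{3317}{\left(\left(11 - 16\right) + 33\right) \left(-70 - 29\right)} = \frac{i \sqrt{6679}}{30888} + \frac{3317}{\left(\left(11 - 16\right) + 33\right) \left(-70 - 29\right)} = i \sqrt{6679} \cdot \frac{1}{30888} + \frac{3317}{\left(-5 + 33\right) \left(-70 - 29\right)} = \frac{i \sqrt{6679}}{30888} + \frac{3317}{28 \left(-99\right)} = \frac{i \sqrt{6679}}{30888} + \frac{3317}{-2772} = \frac{i \sqrt{6679}}{30888} + 3317 \left(- \frac{1}{2772}\right) = \frac{i \sqrt{6679}}{30888} - \frac{3317}{2772} = - \frac{3317}{2772} + \frac{i \sqrt{6679}}{30888}$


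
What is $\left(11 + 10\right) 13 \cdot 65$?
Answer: $17745$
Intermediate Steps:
$\left(11 + 10\right) 13 \cdot 65 = 21 \cdot 13 \cdot 65 = 273 \cdot 65 = 17745$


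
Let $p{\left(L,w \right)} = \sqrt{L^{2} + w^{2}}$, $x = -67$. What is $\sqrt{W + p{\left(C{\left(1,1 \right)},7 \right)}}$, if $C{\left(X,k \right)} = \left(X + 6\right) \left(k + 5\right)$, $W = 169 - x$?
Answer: $\sqrt{236 + 7 \sqrt{37}} \approx 16.691$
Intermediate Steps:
$W = 236$ ($W = 169 - -67 = 169 + 67 = 236$)
$C{\left(X,k \right)} = \left(5 + k\right) \left(6 + X\right)$ ($C{\left(X,k \right)} = \left(6 + X\right) \left(5 + k\right) = \left(5 + k\right) \left(6 + X\right)$)
$\sqrt{W + p{\left(C{\left(1,1 \right)},7 \right)}} = \sqrt{236 + \sqrt{\left(30 + 5 \cdot 1 + 6 \cdot 1 + 1 \cdot 1\right)^{2} + 7^{2}}} = \sqrt{236 + \sqrt{\left(30 + 5 + 6 + 1\right)^{2} + 49}} = \sqrt{236 + \sqrt{42^{2} + 49}} = \sqrt{236 + \sqrt{1764 + 49}} = \sqrt{236 + \sqrt{1813}} = \sqrt{236 + 7 \sqrt{37}}$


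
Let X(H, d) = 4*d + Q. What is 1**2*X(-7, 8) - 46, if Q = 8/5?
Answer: -62/5 ≈ -12.400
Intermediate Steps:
Q = 8/5 (Q = 8*(1/5) = 8/5 ≈ 1.6000)
X(H, d) = 8/5 + 4*d (X(H, d) = 4*d + 8/5 = 8/5 + 4*d)
1**2*X(-7, 8) - 46 = 1**2*(8/5 + 4*8) - 46 = 1*(8/5 + 32) - 46 = 1*(168/5) - 46 = 168/5 - 46 = -62/5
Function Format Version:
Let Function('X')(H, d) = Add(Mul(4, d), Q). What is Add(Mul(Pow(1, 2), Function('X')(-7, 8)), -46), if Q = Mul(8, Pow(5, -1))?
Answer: Rational(-62, 5) ≈ -12.400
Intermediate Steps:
Q = Rational(8, 5) (Q = Mul(8, Rational(1, 5)) = Rational(8, 5) ≈ 1.6000)
Function('X')(H, d) = Add(Rational(8, 5), Mul(4, d)) (Function('X')(H, d) = Add(Mul(4, d), Rational(8, 5)) = Add(Rational(8, 5), Mul(4, d)))
Add(Mul(Pow(1, 2), Function('X')(-7, 8)), -46) = Add(Mul(Pow(1, 2), Add(Rational(8, 5), Mul(4, 8))), -46) = Add(Mul(1, Add(Rational(8, 5), 32)), -46) = Add(Mul(1, Rational(168, 5)), -46) = Add(Rational(168, 5), -46) = Rational(-62, 5)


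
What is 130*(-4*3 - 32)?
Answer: -5720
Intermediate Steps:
130*(-4*3 - 32) = 130*(-12 - 32) = 130*(-44) = -5720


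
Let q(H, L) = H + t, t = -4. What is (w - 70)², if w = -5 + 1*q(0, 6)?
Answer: 6241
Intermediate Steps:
q(H, L) = -4 + H (q(H, L) = H - 4 = -4 + H)
w = -9 (w = -5 + 1*(-4 + 0) = -5 + 1*(-4) = -5 - 4 = -9)
(w - 70)² = (-9 - 70)² = (-79)² = 6241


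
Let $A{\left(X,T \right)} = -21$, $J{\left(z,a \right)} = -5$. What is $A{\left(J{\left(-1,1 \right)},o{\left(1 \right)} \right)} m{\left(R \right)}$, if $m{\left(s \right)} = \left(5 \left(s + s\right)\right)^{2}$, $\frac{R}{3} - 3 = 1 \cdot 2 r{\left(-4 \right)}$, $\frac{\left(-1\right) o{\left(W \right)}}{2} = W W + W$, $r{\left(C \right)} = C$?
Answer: $-472500$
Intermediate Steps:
$o{\left(W \right)} = - 2 W - 2 W^{2}$ ($o{\left(W \right)} = - 2 \left(W W + W\right) = - 2 \left(W^{2} + W\right) = - 2 \left(W + W^{2}\right) = - 2 W - 2 W^{2}$)
$R = -15$ ($R = 9 + 3 \cdot 1 \cdot 2 \left(-4\right) = 9 + 3 \cdot 2 \left(-4\right) = 9 + 3 \left(-8\right) = 9 - 24 = -15$)
$m{\left(s \right)} = 100 s^{2}$ ($m{\left(s \right)} = \left(5 \cdot 2 s\right)^{2} = \left(10 s\right)^{2} = 100 s^{2}$)
$A{\left(J{\left(-1,1 \right)},o{\left(1 \right)} \right)} m{\left(R \right)} = - 21 \cdot 100 \left(-15\right)^{2} = - 21 \cdot 100 \cdot 225 = \left(-21\right) 22500 = -472500$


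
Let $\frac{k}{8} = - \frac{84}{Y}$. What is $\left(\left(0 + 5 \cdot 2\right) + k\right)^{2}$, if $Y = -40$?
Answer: $\frac{17956}{25} \approx 718.24$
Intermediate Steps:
$k = \frac{84}{5}$ ($k = 8 \left(- \frac{84}{-40}\right) = 8 \left(\left(-84\right) \left(- \frac{1}{40}\right)\right) = 8 \cdot \frac{21}{10} = \frac{84}{5} \approx 16.8$)
$\left(\left(0 + 5 \cdot 2\right) + k\right)^{2} = \left(\left(0 + 5 \cdot 2\right) + \frac{84}{5}\right)^{2} = \left(\left(0 + 10\right) + \frac{84}{5}\right)^{2} = \left(10 + \frac{84}{5}\right)^{2} = \left(\frac{134}{5}\right)^{2} = \frac{17956}{25}$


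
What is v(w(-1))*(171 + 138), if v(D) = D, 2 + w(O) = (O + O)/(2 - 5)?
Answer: -412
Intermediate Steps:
w(O) = -2 - 2*O/3 (w(O) = -2 + (O + O)/(2 - 5) = -2 + (2*O)/(-3) = -2 + (2*O)*(-⅓) = -2 - 2*O/3)
v(w(-1))*(171 + 138) = (-2 - ⅔*(-1))*(171 + 138) = (-2 + ⅔)*309 = -4/3*309 = -412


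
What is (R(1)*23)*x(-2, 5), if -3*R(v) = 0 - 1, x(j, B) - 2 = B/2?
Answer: 69/2 ≈ 34.500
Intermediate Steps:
x(j, B) = 2 + B/2
R(v) = 1/3 (R(v) = -(0 - 1)/3 = -1/3*(-1) = 1/3)
(R(1)*23)*x(-2, 5) = ((1/3)*23)*(2 + (1/2)*5) = 23*(2 + 5/2)/3 = (23/3)*(9/2) = 69/2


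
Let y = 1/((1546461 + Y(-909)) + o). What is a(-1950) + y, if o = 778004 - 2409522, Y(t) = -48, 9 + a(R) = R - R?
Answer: -765946/85105 ≈ -9.0000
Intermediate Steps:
a(R) = -9 (a(R) = -9 + (R - R) = -9 + 0 = -9)
o = -1631518
y = -1/85105 (y = 1/((1546461 - 48) - 1631518) = 1/(1546413 - 1631518) = 1/(-85105) = -1/85105 ≈ -1.1750e-5)
a(-1950) + y = -9 - 1/85105 = -765946/85105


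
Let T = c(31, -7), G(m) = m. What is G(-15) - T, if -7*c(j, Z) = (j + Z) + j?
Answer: -50/7 ≈ -7.1429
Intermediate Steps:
c(j, Z) = -2*j/7 - Z/7 (c(j, Z) = -((j + Z) + j)/7 = -((Z + j) + j)/7 = -(Z + 2*j)/7 = -2*j/7 - Z/7)
T = -55/7 (T = -2/7*31 - ⅐*(-7) = -62/7 + 1 = -55/7 ≈ -7.8571)
G(-15) - T = -15 - 1*(-55/7) = -15 + 55/7 = -50/7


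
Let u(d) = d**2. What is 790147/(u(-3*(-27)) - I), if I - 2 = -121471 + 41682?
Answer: 790147/86348 ≈ 9.1507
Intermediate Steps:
I = -79787 (I = 2 + (-121471 + 41682) = 2 - 79789 = -79787)
790147/(u(-3*(-27)) - I) = 790147/((-3*(-27))**2 - 1*(-79787)) = 790147/(81**2 + 79787) = 790147/(6561 + 79787) = 790147/86348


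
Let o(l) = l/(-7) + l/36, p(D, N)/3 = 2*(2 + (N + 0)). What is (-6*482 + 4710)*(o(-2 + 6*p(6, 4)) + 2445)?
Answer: 30801667/7 ≈ 4.4002e+6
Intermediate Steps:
p(D, N) = 12 + 6*N (p(D, N) = 3*(2*(2 + (N + 0))) = 3*(2*(2 + N)) = 3*(4 + 2*N) = 12 + 6*N)
o(l) = -29*l/252 (o(l) = l*(-1/7) + l*(1/36) = -l/7 + l/36 = -29*l/252)
(-6*482 + 4710)*(o(-2 + 6*p(6, 4)) + 2445) = (-6*482 + 4710)*(-29*(-2 + 6*(12 + 6*4))/252 + 2445) = (-2892 + 4710)*(-29*(-2 + 6*(12 + 24))/252 + 2445) = 1818*(-29*(-2 + 6*36)/252 + 2445) = 1818*(-29*(-2 + 216)/252 + 2445) = 1818*(-29/252*214 + 2445) = 1818*(-3103/126 + 2445) = 1818*(304967/126) = 30801667/7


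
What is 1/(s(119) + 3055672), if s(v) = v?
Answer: 1/3055791 ≈ 3.2725e-7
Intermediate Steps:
1/(s(119) + 3055672) = 1/(119 + 3055672) = 1/3055791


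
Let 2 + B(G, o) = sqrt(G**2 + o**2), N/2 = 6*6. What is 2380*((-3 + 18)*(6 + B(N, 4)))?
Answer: 142800 + 714000*sqrt(13) ≈ 2.7172e+6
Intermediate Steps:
N = 72 (N = 2*(6*6) = 2*36 = 72)
B(G, o) = -2 + sqrt(G**2 + o**2)
2380*((-3 + 18)*(6 + B(N, 4))) = 2380*((-3 + 18)*(6 + (-2 + sqrt(72**2 + 4**2)))) = 2380*(15*(6 + (-2 + sqrt(5184 + 16)))) = 2380*(15*(6 + (-2 + sqrt(5200)))) = 2380*(15*(6 + (-2 + 20*sqrt(13)))) = 2380*(15*(4 + 20*sqrt(13))) = 2380*(60 + 300*sqrt(13)) = 142800 + 714000*sqrt(13)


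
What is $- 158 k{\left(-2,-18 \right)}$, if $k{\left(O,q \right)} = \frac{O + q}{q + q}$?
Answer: $- \frac{790}{9} \approx -87.778$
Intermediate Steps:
$k{\left(O,q \right)} = \frac{O + q}{2 q}$
$- 158 k{\left(-2,-18 \right)} = - 158 \frac{-2 - 18}{2 \left(-18\right)} = - 158 \cdot \frac{1}{2} \left(- \frac{1}{18}\right) \left(-20\right) = \left(-158\right) \frac{5}{9} = - \frac{790}{9}$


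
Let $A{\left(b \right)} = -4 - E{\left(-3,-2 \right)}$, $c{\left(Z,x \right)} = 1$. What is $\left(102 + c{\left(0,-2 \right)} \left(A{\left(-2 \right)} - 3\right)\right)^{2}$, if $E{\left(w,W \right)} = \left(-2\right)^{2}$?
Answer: $8281$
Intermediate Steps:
$E{\left(w,W \right)} = 4$
$A{\left(b \right)} = -8$ ($A{\left(b \right)} = -4 - 4 = -8$)
$\left(102 + c{\left(0,-2 \right)} \left(A{\left(-2 \right)} - 3\right)\right)^{2} = \left(102 + 1 \left(-8 - 3\right)\right)^{2} = \left(102 + 1 \left(-11\right)\right)^{2} = \left(102 - 11\right)^{2} = 91^{2} = 8281$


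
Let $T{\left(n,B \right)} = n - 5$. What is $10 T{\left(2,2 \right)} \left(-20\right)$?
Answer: $600$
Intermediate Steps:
$T{\left(n,B \right)} = -5 + n$
$10 T{\left(2,2 \right)} \left(-20\right) = 10 \left(-5 + 2\right) \left(-20\right) = 10 \left(-3\right) \left(-20\right) = \left(-30\right) \left(-20\right) = 600$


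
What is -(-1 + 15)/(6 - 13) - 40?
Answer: -38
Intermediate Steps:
-(-1 + 15)/(6 - 13) - 40 = -14/(-7) - 40 = -14*(-1)/7 - 40 = -1*(-2) - 40 = 2 - 40 = -38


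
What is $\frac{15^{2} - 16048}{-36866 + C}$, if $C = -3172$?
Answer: $\frac{15823}{40038} \approx 0.3952$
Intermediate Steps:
$\frac{15^{2} - 16048}{-36866 + C} = \frac{15^{2} - 16048}{-36866 - 3172} = \frac{225 - 16048}{-40038} = \left(-15823\right) \left(- \frac{1}{40038}\right) = \frac{15823}{40038}$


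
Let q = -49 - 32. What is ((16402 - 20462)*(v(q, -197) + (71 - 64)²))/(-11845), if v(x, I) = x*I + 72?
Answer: 13055336/2369 ≈ 5510.9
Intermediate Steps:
q = -81
v(x, I) = 72 + I*x (v(x, I) = I*x + 72 = 72 + I*x)
((16402 - 20462)*(v(q, -197) + (71 - 64)²))/(-11845) = ((16402 - 20462)*((72 - 197*(-81)) + (71 - 64)²))/(-11845) = -4060*((72 + 15957) + 7²)*(-1/11845) = -4060*(16029 + 49)*(-1/11845) = -4060*16078*(-1/11845) = -65276680*(-1/11845) = 13055336/2369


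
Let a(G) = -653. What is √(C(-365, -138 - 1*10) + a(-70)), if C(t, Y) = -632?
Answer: I*√1285 ≈ 35.847*I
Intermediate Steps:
√(C(-365, -138 - 1*10) + a(-70)) = √(-632 - 653) = √(-1285) = I*√1285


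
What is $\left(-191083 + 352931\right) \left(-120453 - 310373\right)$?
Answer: $-69728326448$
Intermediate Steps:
$\left(-191083 + 352931\right) \left(-120453 - 310373\right) = 161848 \left(-430826\right) = -69728326448$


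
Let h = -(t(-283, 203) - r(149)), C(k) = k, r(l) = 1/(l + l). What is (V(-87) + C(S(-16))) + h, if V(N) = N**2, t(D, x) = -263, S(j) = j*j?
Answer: 2410225/298 ≈ 8088.0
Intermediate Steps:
S(j) = j**2
r(l) = 1/(2*l)
h = 78375/298 (h = -(-263 - 1/(2*149)) = -(-263 - 1*1/298) = -(-263 - 1/298) = -1*(-78375/298) = 78375/298 ≈ 263.00)
(V(-87) + C(S(-16))) + h = ((-87)**2 + (-16)**2) + 78375/298 = (7569 + 256) + 78375/298 = 7825 + 78375/298 = 2410225/298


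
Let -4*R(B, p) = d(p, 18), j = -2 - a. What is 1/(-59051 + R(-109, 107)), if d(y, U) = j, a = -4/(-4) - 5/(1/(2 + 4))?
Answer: -4/236231 ≈ -1.6933e-5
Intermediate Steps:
a = -29 (a = -4*(-¼) - 5/(1/6) = 1 - 5/⅙ = 1 - 5*6 = 1 - 30 = -29)
j = 27 (j = -2 - 1*(-29) = -2 + 29 = 27)
d(y, U) = 27
R(B, p) = -27/4 (R(B, p) = -¼*27 = -27/4)
1/(-59051 + R(-109, 107)) = 1/(-59051 - 27/4) = 1/(-236231/4) = -4/236231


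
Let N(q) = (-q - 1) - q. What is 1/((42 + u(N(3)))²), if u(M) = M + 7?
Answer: 1/1764 ≈ 0.00056689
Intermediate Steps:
N(q) = -1 - 2*q (N(q) = (-1 - q) - q = -1 - 2*q)
u(M) = 7 + M
1/((42 + u(N(3)))²) = 1/((42 + (7 + (-1 - 2*3)))²) = 1/((42 + (7 + (-1 - 6)))²) = 1/((42 + (7 - 7))²) = 1/((42 + 0)²) = 1/(42²) = 1/1764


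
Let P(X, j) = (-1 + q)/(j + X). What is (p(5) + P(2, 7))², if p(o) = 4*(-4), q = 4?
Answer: 2209/9 ≈ 245.44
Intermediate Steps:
P(X, j) = 3/(X + j) (P(X, j) = (-1 + 4)/(j + X) = 3/(X + j))
p(o) = -16
(p(5) + P(2, 7))² = (-16 + 3/(2 + 7))² = (-16 + 3/9)² = (-16 + 3*(⅑))² = (-16 + ⅓)² = (-47/3)² = 2209/9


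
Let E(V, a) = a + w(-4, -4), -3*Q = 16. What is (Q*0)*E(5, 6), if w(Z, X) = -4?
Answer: 0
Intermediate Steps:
Q = -16/3 (Q = -⅓*16 = -16/3 ≈ -5.3333)
E(V, a) = -4 + a (E(V, a) = a - 4 = -4 + a)
(Q*0)*E(5, 6) = (-16/3*0)*(-4 + 6) = 0*2 = 0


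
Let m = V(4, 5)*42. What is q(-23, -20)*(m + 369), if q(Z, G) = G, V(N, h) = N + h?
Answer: -14940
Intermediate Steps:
m = 378 (m = (4 + 5)*42 = 9*42 = 378)
q(-23, -20)*(m + 369) = -20*(378 + 369) = -20*747 = -14940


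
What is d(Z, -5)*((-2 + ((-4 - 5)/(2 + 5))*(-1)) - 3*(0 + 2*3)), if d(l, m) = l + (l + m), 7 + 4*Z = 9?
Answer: 524/7 ≈ 74.857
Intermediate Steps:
Z = 1/2 (Z = -7/4 + (1/4)*9 = -7/4 + 9/4 = 1/2 ≈ 0.50000)
d(l, m) = m + 2*l
d(Z, -5)*((-2 + ((-4 - 5)/(2 + 5))*(-1)) - 3*(0 + 2*3)) = (-5 + 2*(1/2))*((-2 + ((-4 - 5)/(2 + 5))*(-1)) - 3*(0 + 2*3)) = (-5 + 1)*((-2 - 9/7*(-1)) - 3*(0 + 6)) = -4*((-2 - 9*1/7*(-1)) - 3*6) = -4*((-2 - 9/7*(-1)) - 18) = -4*((-2 + 9/7) - 18) = -4*(-5/7 - 18) = -4*(-131/7) = 524/7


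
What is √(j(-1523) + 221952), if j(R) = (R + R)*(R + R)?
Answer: 2*√2375017 ≈ 3082.2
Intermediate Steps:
j(R) = 4*R² (j(R) = (2*R)*(2*R) = 4*R²)
√(j(-1523) + 221952) = √(4*(-1523)² + 221952) = √(4*2319529 + 221952) = √(9278116 + 221952) = √9500068 = 2*√2375017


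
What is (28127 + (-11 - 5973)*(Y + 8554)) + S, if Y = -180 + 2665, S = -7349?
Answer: -66036598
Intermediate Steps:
Y = 2485
(28127 + (-11 - 5973)*(Y + 8554)) + S = (28127 + (-11 - 5973)*(2485 + 8554)) - 7349 = (28127 - 5984*11039) - 7349 = (28127 - 66057376) - 7349 = -66029249 - 7349 = -66036598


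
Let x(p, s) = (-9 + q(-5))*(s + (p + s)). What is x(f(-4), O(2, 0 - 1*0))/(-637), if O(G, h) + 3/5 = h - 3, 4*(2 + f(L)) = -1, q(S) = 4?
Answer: -27/364 ≈ -0.074176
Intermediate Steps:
f(L) = -9/4 (f(L) = -2 + (1/4)*(-1) = -2 - 1/4 = -9/4)
O(G, h) = -18/5 + h (O(G, h) = -3/5 + (h - 3) = -3/5 + (-3 + h) = -18/5 + h)
x(p, s) = -10*s - 5*p (x(p, s) = (-9 + 4)*(s + (p + s)) = -5*(p + 2*s) = -10*s - 5*p)
x(f(-4), O(2, 0 - 1*0))/(-637) = (-10*(-18/5 + (0 - 1*0)) - 5*(-9/4))/(-637) = (-10*(-18/5 + (0 + 0)) + 45/4)*(-1/637) = (-10*(-18/5 + 0) + 45/4)*(-1/637) = (-10*(-18/5) + 45/4)*(-1/637) = (36 + 45/4)*(-1/637) = (189/4)*(-1/637) = -27/364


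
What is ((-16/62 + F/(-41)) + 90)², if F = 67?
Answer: 12540640225/1615441 ≈ 7763.0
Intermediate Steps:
((-16/62 + F/(-41)) + 90)² = ((-16/62 + 67/(-41)) + 90)² = ((-16*1/62 + 67*(-1/41)) + 90)² = ((-8/31 - 67/41) + 90)² = (-2405/1271 + 90)² = (111985/1271)² = 12540640225/1615441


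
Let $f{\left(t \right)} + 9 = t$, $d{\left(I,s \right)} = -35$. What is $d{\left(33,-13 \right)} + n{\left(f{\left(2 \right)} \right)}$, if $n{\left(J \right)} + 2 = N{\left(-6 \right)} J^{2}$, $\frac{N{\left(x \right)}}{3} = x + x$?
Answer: $-1801$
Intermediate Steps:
$N{\left(x \right)} = 6 x$ ($N{\left(x \right)} = 3 \left(x + x\right) = 3 \cdot 2 x = 6 x$)
$f{\left(t \right)} = -9 + t$
$n{\left(J \right)} = -2 - 36 J^{2}$ ($n{\left(J \right)} = -2 + 6 \left(-6\right) J^{2} = -2 - 36 J^{2}$)
$d{\left(33,-13 \right)} + n{\left(f{\left(2 \right)} \right)} = -35 - \left(2 + 36 \left(-9 + 2\right)^{2}\right) = -35 - \left(2 + 36 \left(-7\right)^{2}\right) = -35 - 1766 = -1801$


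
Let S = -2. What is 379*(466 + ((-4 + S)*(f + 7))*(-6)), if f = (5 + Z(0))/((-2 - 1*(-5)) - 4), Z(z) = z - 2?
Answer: 231190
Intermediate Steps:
Z(z) = -2 + z
f = -3 (f = (5 + (-2 + 0))/((-2 - 1*(-5)) - 4) = (5 - 2)/((-2 + 5) - 4) = 3/(3 - 4) = 3/(-1) = 3*(-1) = -3)
379*(466 + ((-4 + S)*(f + 7))*(-6)) = 379*(466 + ((-4 - 2)*(-3 + 7))*(-6)) = 379*(466 - 6*4*(-6)) = 379*(466 - 24*(-6)) = 379*(466 + 144) = 379*610 = 231190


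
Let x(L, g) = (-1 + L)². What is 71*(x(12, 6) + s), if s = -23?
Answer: 6958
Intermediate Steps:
71*(x(12, 6) + s) = 71*((-1 + 12)² - 23) = 71*(11² - 23) = 71*(121 - 23) = 71*98 = 6958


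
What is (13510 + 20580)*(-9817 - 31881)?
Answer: -1421484820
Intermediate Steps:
(13510 + 20580)*(-9817 - 31881) = 34090*(-41698) = -1421484820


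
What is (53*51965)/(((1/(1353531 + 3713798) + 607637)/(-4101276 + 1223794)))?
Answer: -1056805153124729495/81028857673 ≈ -1.3042e+7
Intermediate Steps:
(53*51965)/(((1/(1353531 + 3713798) + 607637)/(-4101276 + 1223794))) = 2754145/(((1/5067329 + 607637)/(-2877482))) = 2754145/(((1/5067329 + 607637)*(-1/2877482))) = 2754145/(((3079096591574/5067329)*(-1/2877482))) = 2754145/(-1539548295787/7290573992789) = 2754145*(-7290573992789/1539548295787) = -1056805153124729495/81028857673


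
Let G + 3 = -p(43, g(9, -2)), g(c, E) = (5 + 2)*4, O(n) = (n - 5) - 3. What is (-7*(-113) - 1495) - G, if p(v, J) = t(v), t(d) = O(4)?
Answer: -705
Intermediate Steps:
O(n) = -8 + n (O(n) = (-5 + n) - 3 = -8 + n)
g(c, E) = 28 (g(c, E) = 7*4 = 28)
t(d) = -4 (t(d) = -8 + 4 = -4)
p(v, J) = -4
G = 1 (G = -3 - 1*(-4) = -3 + 4 = 1)
(-7*(-113) - 1495) - G = (-7*(-113) - 1495) - 1*1 = (791 - 1495) - 1 = -704 - 1 = -705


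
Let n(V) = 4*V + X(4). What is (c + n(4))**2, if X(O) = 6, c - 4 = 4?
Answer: 900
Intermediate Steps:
c = 8 (c = 4 + 4 = 8)
n(V) = 6 + 4*V (n(V) = 4*V + 6 = 6 + 4*V)
(c + n(4))**2 = (8 + (6 + 4*4))**2 = (8 + (6 + 16))**2 = (8 + 22)**2 = 30**2 = 900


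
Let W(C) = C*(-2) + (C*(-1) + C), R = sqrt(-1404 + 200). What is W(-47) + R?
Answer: 94 + 2*I*sqrt(301) ≈ 94.0 + 34.699*I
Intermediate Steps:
R = 2*I*sqrt(301) (R = sqrt(-1204) = 2*I*sqrt(301) ≈ 34.699*I)
W(C) = -2*C (W(C) = -2*C + (-C + C) = -2*C + 0 = -2*C)
W(-47) + R = -2*(-47) + 2*I*sqrt(301) = 94 + 2*I*sqrt(301)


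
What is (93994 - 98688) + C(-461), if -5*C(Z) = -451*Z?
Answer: -231381/5 ≈ -46276.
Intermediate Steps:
C(Z) = 451*Z/5 (C(Z) = -(-451)*Z/5 = 451*Z/5)
(93994 - 98688) + C(-461) = (93994 - 98688) + (451/5)*(-461) = -4694 - 207911/5 = -231381/5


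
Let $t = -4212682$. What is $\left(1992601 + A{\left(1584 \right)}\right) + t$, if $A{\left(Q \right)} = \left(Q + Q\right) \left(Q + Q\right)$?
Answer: $7816143$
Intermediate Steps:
$A{\left(Q \right)} = 4 Q^{2}$ ($A{\left(Q \right)} = 2 Q 2 Q = 4 Q^{2}$)
$\left(1992601 + A{\left(1584 \right)}\right) + t = \left(1992601 + 4 \cdot 1584^{2}\right) - 4212682 = \left(1992601 + 4 \cdot 2509056\right) - 4212682 = \left(1992601 + 10036224\right) - 4212682 = 12028825 - 4212682 = 7816143$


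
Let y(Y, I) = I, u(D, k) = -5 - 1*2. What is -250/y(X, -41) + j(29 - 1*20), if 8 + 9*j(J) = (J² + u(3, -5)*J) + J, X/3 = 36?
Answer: 3029/369 ≈ 8.2087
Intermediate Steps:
u(D, k) = -7 (u(D, k) = -5 - 2 = -7)
X = 108 (X = 3*36 = 108)
j(J) = -8/9 - 2*J/3 + J²/9 (j(J) = -8/9 + ((J² - 7*J) + J)/9 = -8/9 + (J² - 6*J)/9 = -8/9 + (-2*J/3 + J²/9) = -8/9 - 2*J/3 + J²/9)
-250/y(X, -41) + j(29 - 1*20) = -250/(-41) + (-8/9 - 2*(29 - 1*20)/3 + (29 - 1*20)²/9) = -250*(-1/41) + (-8/9 - 2*(29 - 20)/3 + (29 - 20)²/9) = 250/41 + (-8/9 - ⅔*9 + (⅑)*9²) = 250/41 + (-8/9 - 6 + (⅑)*81) = 250/41 + (-8/9 - 6 + 9) = 250/41 + 19/9 = 3029/369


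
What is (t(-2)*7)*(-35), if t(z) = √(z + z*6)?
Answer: -245*I*√14 ≈ -916.71*I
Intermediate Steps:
t(z) = √7*√z (t(z) = √(z + 6*z) = √(7*z) = √7*√z)
(t(-2)*7)*(-35) = ((√7*√(-2))*7)*(-35) = ((√7*(I*√2))*7)*(-35) = ((I*√14)*7)*(-35) = (7*I*√14)*(-35) = -245*I*√14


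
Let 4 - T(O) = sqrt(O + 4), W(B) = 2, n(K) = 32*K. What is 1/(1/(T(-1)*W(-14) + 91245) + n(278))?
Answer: 24692656874855/219665875829305643 - 2*sqrt(3)/658997627487916929 ≈ 0.00011241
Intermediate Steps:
T(O) = 4 - sqrt(4 + O) (T(O) = 4 - sqrt(O + 4) = 4 - sqrt(4 + O))
1/(1/(T(-1)*W(-14) + 91245) + n(278)) = 1/(1/((4 - sqrt(4 - 1))*2 + 91245) + 32*278) = 1/(1/((4 - sqrt(3))*2 + 91245) + 8896) = 1/(1/((8 - 2*sqrt(3)) + 91245) + 8896) = 1/(1/(91253 - 2*sqrt(3)) + 8896) = 1/(8896 + 1/(91253 - 2*sqrt(3)))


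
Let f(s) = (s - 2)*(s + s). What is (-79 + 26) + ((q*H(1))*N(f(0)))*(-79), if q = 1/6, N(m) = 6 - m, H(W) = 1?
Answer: -132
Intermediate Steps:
f(s) = 2*s*(-2 + s) (f(s) = (-2 + s)*(2*s) = 2*s*(-2 + s))
q = ⅙ ≈ 0.16667
(-79 + 26) + ((q*H(1))*N(f(0)))*(-79) = (-79 + 26) + (((⅙)*1)*(6 - 2*0*(-2 + 0)))*(-79) = -53 + ((6 - 2*0*(-2))/6)*(-79) = -53 + ((6 - 1*0)/6)*(-79) = -53 + ((6 + 0)/6)*(-79) = -53 + ((⅙)*6)*(-79) = -53 + 1*(-79) = -53 - 79 = -132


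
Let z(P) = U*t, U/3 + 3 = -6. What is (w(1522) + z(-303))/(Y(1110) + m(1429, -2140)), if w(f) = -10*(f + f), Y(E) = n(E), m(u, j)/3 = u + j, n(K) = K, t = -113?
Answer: 27389/1023 ≈ 26.773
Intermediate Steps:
U = -27 (U = -9 + 3*(-6) = -9 - 18 = -27)
m(u, j) = 3*j + 3*u (m(u, j) = 3*(u + j) = 3*(j + u) = 3*j + 3*u)
Y(E) = E
z(P) = 3051 (z(P) = -27*(-113) = 3051)
w(f) = -20*f
(w(1522) + z(-303))/(Y(1110) + m(1429, -2140)) = (-20*1522 + 3051)/(1110 + (3*(-2140) + 3*1429)) = (-30440 + 3051)/(1110 + (-6420 + 4287)) = -27389/(1110 - 2133) = -27389/(-1023) = -27389*(-1/1023) = 27389/1023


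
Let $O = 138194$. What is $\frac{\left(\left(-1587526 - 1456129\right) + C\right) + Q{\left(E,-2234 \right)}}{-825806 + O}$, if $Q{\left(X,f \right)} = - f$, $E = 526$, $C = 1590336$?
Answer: $\frac{483695}{229204} \approx 2.1103$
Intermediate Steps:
$\frac{\left(\left(-1587526 - 1456129\right) + C\right) + Q{\left(E,-2234 \right)}}{-825806 + O} = \frac{\left(\left(-1587526 - 1456129\right) + 1590336\right) - -2234}{-825806 + 138194} = \frac{\left(-3043655 + 1590336\right) + 2234}{-687612} = \left(-1453319 + 2234\right) \left(- \frac{1}{687612}\right) = \left(-1451085\right) \left(- \frac{1}{687612}\right) = \frac{483695}{229204}$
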